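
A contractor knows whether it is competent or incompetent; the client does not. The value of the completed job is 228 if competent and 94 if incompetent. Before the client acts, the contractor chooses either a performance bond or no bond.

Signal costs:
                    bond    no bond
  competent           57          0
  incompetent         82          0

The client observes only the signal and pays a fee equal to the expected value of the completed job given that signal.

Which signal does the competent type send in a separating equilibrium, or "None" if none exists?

None

Try competent → bond, incompetent → no bond:
  Under separation the client infers type exactly: bond → competent (pays 228), no bond → incompetent (pays 94).
  Competent: bond gives 228 − 57 = 171; no bond gives 94 − 0 = 94. No deviation. ✓
  Incompetent: no bond gives 94 − 0 = 94; bond gives 228 − 82 = 146. Would deviate. ✗
Try competent → no bond, incompetent → bond:
  Under separation the client infers type exactly: no bond → competent (pays 228), bond → incompetent (pays 94).
  Competent: no bond gives 228 − 0 = 228; bond gives 94 − 57 = 37. No deviation. ✓
  Incompetent: bond gives 94 − 82 = 12; no bond gives 228 − 0 = 228. Would deviate. ✗
Neither assignment is incentive-compatible.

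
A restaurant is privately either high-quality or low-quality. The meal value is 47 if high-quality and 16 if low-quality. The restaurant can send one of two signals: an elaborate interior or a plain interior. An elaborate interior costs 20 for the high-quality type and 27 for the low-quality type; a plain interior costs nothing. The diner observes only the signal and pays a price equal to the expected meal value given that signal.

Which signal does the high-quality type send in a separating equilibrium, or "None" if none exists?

Try high-quality → elaborate interior, low-quality → plain interior:
  If types separate, elaborate interior earns payment 47 and plain interior earns 16.
  High-quality: elaborate interior gives 47 − 20 = 27; plain interior gives 16 − 0 = 16. No deviation. ✓
  Low-quality: plain interior gives 16 − 0 = 16; elaborate interior gives 47 − 27 = 20. Would deviate. ✗
Try high-quality → plain interior, low-quality → elaborate interior:
  If types separate, plain interior earns payment 47 and elaborate interior earns 16.
  High-quality: plain interior gives 47 − 0 = 47; elaborate interior gives 16 − 20 = -4. No deviation. ✓
  Low-quality: elaborate interior gives 16 − 27 = -11; plain interior gives 47 − 0 = 47. Would deviate. ✗
Neither assignment is incentive-compatible.

None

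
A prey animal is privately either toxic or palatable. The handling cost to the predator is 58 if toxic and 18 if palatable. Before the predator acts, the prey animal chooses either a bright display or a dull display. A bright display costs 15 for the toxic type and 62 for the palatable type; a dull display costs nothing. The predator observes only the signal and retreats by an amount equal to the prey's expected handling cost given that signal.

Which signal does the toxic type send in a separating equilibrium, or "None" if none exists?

Try toxic → bright display, palatable → dull display:
  Under separation the predator infers type exactly: bright display → toxic (pays 58), dull display → palatable (pays 18).
  Toxic: bright display gives 58 − 15 = 43; dull display gives 18 − 0 = 18. No deviation. ✓
  Palatable: dull display gives 18 − 0 = 18; bright display gives 58 − 62 = -4. No deviation. ✓
Both hold — the toxic type sends bright display.

bright display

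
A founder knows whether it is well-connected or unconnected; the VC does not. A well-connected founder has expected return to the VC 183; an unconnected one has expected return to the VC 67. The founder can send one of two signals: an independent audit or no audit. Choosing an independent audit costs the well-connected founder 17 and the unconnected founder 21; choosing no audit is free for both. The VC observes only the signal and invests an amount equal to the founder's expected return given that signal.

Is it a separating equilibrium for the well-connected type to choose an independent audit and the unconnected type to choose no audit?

No

Under separation the VC infers type exactly: audit → well-connected (pays 183), no audit → unconnected (pays 67).
Well-connected: audit gives 183 − 17 = 166; no audit gives 67 − 0 = 67. No deviation. ✓
Unconnected: no audit gives 67 − 0 = 67; audit gives 183 − 21 = 162. Would deviate. ✗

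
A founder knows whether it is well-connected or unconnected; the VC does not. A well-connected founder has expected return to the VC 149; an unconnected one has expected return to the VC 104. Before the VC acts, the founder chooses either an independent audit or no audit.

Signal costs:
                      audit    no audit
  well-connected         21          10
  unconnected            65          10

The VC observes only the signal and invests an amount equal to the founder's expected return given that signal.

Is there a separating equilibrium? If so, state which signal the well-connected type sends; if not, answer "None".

audit

Try well-connected → audit, unconnected → no audit:
  If types separate, audit earns payment 149 and no audit earns 104.
  Well-connected: audit gives 149 − 21 = 128; no audit gives 104 − 10 = 94. No deviation. ✓
  Unconnected: no audit gives 104 − 10 = 94; audit gives 149 − 65 = 84. No deviation. ✓
Both hold — the well-connected type sends audit.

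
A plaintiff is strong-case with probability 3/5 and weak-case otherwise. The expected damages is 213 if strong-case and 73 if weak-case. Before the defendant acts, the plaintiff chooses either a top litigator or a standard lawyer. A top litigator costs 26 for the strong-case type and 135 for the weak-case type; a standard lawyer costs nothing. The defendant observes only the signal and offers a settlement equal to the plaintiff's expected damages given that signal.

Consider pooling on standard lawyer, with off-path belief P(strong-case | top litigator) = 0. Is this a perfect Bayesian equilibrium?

Yes

On the equilibrium path (standard lawyer) the defendant holds the prior 3/5 and pays 3/5·213 + 2/5·73 = 157. Off-path (top litigator) belief 0 gives 0·213 + 1·73 = 73.
Strong-case: standard lawyer gives 157 − 0 = 157; top litigator gives 73 − 26 = 47. Stays. ✓
Weak-case: standard lawyer gives 157 − 0 = 157; top litigator gives 73 − 135 = -62. Stays. ✓
Beliefs are Bayes-consistent on-path and both types best-respond.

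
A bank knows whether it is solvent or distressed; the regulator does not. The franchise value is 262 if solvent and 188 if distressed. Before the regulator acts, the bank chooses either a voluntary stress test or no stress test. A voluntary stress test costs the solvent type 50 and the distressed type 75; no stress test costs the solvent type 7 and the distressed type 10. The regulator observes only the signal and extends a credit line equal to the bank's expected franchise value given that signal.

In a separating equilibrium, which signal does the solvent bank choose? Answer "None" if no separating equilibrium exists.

None

Try solvent → stress test, distressed → no stress test:
  Under separation the regulator infers type exactly: stress test → solvent (pays 262), no stress test → distressed (pays 188).
  Solvent: stress test gives 262 − 50 = 212; no stress test gives 188 − 7 = 181. No deviation. ✓
  Distressed: no stress test gives 188 − 10 = 178; stress test gives 262 − 75 = 187. Would deviate. ✗
Try solvent → no stress test, distressed → stress test:
  Under separation the regulator infers type exactly: no stress test → solvent (pays 262), stress test → distressed (pays 188).
  Solvent: no stress test gives 262 − 7 = 255; stress test gives 188 − 50 = 138. No deviation. ✓
  Distressed: stress test gives 188 − 75 = 113; no stress test gives 262 − 10 = 252. Would deviate. ✗
Neither assignment is incentive-compatible.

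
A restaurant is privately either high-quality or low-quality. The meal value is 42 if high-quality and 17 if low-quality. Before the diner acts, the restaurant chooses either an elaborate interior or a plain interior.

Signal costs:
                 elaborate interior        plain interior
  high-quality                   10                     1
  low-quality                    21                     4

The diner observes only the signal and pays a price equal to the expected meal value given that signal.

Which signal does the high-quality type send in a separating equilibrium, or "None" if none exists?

Try high-quality → elaborate interior, low-quality → plain interior:
  Under separation the diner infers type exactly: elaborate interior → high-quality (pays 42), plain interior → low-quality (pays 17).
  High-quality: elaborate interior gives 42 − 10 = 32; plain interior gives 17 − 1 = 16. No deviation. ✓
  Low-quality: plain interior gives 17 − 4 = 13; elaborate interior gives 42 − 21 = 21. Would deviate. ✗
Try high-quality → plain interior, low-quality → elaborate interior:
  Under separation the diner infers type exactly: plain interior → high-quality (pays 42), elaborate interior → low-quality (pays 17).
  High-quality: plain interior gives 42 − 1 = 41; elaborate interior gives 17 − 10 = 7. No deviation. ✓
  Low-quality: elaborate interior gives 17 − 21 = -4; plain interior gives 42 − 4 = 38. Would deviate. ✗
Neither assignment is incentive-compatible.

None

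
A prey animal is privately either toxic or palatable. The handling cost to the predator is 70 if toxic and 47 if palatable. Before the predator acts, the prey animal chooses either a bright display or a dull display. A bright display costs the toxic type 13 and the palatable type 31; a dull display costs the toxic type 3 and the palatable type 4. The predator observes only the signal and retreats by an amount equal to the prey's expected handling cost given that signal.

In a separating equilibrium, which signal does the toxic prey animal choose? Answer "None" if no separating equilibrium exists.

bright display

Try toxic → bright display, palatable → dull display:
  If types separate, bright display earns payment 70 and dull display earns 47.
  Toxic: bright display gives 70 − 13 = 57; dull display gives 47 − 3 = 44. No deviation. ✓
  Palatable: dull display gives 47 − 4 = 43; bright display gives 70 − 31 = 39. No deviation. ✓
Both hold — the toxic type sends bright display.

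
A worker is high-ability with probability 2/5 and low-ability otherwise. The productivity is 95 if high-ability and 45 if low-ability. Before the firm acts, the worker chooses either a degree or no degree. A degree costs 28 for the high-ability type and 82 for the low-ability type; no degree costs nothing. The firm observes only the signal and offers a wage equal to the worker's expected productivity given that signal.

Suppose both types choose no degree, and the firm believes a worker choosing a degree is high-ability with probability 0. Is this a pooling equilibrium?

On the equilibrium path (no degree) the firm holds the prior 2/5 and pays 2/5·95 + 3/5·45 = 65. Off-path (degree) belief 0 gives 0·95 + 1·45 = 45.
High-ability: no degree gives 65 − 0 = 65; degree gives 45 − 28 = 17. Stays. ✓
Low-ability: no degree gives 65 − 0 = 65; degree gives 45 − 82 = -37. Stays. ✓
Beliefs are Bayes-consistent on-path and both types best-respond.

Yes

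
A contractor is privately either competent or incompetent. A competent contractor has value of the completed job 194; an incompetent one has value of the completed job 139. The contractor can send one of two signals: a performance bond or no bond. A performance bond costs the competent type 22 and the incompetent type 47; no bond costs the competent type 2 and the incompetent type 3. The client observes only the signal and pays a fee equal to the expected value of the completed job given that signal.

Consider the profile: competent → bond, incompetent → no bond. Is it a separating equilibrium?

Under separation the client infers type exactly: bond → competent (pays 194), no bond → incompetent (pays 139).
Competent: bond gives 194 − 22 = 172; no bond gives 139 − 2 = 137. No deviation. ✓
Incompetent: no bond gives 139 − 3 = 136; bond gives 194 − 47 = 147. Would deviate. ✗

No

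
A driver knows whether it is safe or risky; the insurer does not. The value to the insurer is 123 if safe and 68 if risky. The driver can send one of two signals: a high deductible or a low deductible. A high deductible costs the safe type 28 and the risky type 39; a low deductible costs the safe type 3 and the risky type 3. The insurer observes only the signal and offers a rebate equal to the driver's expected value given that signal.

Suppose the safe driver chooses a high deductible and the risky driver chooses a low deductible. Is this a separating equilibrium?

If types separate, high deductible earns payment 123 and low deductible earns 68.
Safe: high deductible gives 123 − 28 = 95; low deductible gives 68 − 3 = 65. No deviation. ✓
Risky: low deductible gives 68 − 3 = 65; high deductible gives 123 − 39 = 84. Would deviate. ✗

No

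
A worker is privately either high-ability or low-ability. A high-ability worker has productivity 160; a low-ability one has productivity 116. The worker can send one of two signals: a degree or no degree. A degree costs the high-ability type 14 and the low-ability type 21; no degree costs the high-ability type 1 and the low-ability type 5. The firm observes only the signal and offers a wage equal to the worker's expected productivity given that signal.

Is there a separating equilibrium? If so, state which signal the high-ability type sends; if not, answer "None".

None

Try high-ability → degree, low-ability → no degree:
  Under separation the firm infers type exactly: degree → high-ability (pays 160), no degree → low-ability (pays 116).
  High-ability: degree gives 160 − 14 = 146; no degree gives 116 − 1 = 115. No deviation. ✓
  Low-ability: no degree gives 116 − 5 = 111; degree gives 160 − 21 = 139. Would deviate. ✗
Try high-ability → no degree, low-ability → degree:
  Under separation the firm infers type exactly: no degree → high-ability (pays 160), degree → low-ability (pays 116).
  High-ability: no degree gives 160 − 1 = 159; degree gives 116 − 14 = 102. No deviation. ✓
  Low-ability: degree gives 116 − 21 = 95; no degree gives 160 − 5 = 155. Would deviate. ✗
Neither assignment is incentive-compatible.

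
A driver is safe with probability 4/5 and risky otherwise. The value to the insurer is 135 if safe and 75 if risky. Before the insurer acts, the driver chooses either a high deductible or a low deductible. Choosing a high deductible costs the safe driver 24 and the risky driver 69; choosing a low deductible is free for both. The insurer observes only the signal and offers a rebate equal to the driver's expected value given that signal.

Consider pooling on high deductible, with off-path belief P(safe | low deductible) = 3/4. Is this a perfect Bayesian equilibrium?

At the pooled signal (high deductible) the insurer holds the prior 4/5 and pays 4/5·135 + 1/5·75 = 123. Off-path (low deductible) belief 3/4 gives 3/4·135 + 1/4·75 = 120.
Safe: high deductible gives 123 − 24 = 99; low deductible gives 120 − 0 = 120. Deviates. ✗
Risky: high deductible gives 123 − 69 = 54; low deductible gives 120 − 0 = 120. Deviates. ✗

No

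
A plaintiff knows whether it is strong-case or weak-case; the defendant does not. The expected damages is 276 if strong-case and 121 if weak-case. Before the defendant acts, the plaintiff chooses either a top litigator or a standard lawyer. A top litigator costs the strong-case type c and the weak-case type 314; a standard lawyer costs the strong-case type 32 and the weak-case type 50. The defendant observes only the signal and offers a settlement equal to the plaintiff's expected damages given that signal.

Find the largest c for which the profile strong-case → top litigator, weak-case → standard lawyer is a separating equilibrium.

Under separation: top litigator → strong-case (pays 276); standard lawyer → weak-case (pays 121).
Weak-case: 121 − 50 = 71 ≥ 276 − 314 = -38. Holds regardless of c. ✓
Strong-case: 276 − c ≥ 121 − 32, so c ≤ 276 − 89 = 187.

187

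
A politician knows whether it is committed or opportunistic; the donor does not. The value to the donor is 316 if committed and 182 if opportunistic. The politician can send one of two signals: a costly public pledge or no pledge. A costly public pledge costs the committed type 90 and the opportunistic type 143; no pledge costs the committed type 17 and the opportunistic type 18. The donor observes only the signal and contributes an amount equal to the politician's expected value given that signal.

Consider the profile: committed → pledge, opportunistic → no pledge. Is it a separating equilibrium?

Under separation the donor infers type exactly: pledge → committed (pays 316), no pledge → opportunistic (pays 182).
Committed: pledge gives 316 − 90 = 226; no pledge gives 182 − 17 = 165. No deviation. ✓
Opportunistic: no pledge gives 182 − 18 = 164; pledge gives 316 − 143 = 173. Would deviate. ✗

No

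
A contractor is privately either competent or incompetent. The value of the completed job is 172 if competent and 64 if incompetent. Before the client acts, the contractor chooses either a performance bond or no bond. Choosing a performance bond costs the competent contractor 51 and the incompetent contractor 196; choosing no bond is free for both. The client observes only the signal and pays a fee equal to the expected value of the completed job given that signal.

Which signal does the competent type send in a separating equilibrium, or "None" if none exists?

bond

Try competent → bond, incompetent → no bond:
  If types separate, bond earns payment 172 and no bond earns 64.
  Competent: bond gives 172 − 51 = 121; no bond gives 64 − 0 = 64. No deviation. ✓
  Incompetent: no bond gives 64 − 0 = 64; bond gives 172 − 196 = -24. No deviation. ✓
Both hold — the competent type sends bond.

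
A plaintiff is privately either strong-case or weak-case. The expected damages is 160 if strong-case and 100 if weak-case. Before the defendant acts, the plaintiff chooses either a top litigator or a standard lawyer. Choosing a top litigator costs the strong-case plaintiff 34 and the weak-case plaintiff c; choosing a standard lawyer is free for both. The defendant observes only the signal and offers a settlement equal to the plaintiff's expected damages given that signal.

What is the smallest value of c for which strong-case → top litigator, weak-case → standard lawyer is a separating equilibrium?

Under separation: top litigator → strong-case (pays 160); standard lawyer → weak-case (pays 100).
Strong-case: 160 − 34 = 126 ≥ 100 − 0 = 100. Holds regardless of c. ✓
Weak-case: 100 − 0 ≥ 160 − c, so c ≥ 160 − 100 = 60.

60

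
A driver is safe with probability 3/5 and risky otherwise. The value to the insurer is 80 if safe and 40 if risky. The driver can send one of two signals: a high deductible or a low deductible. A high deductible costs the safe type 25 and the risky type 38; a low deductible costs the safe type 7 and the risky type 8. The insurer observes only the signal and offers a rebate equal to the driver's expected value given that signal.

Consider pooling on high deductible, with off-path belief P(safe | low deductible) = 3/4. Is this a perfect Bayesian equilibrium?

At the pooled signal (high deductible) the insurer holds the prior 3/5 and pays 3/5·80 + 2/5·40 = 64. Off-path (low deductible) belief 3/4 gives 3/4·80 + 1/4·40 = 70.
Safe: high deductible gives 64 − 25 = 39; low deductible gives 70 − 7 = 63. Deviates. ✗
Risky: high deductible gives 64 − 38 = 26; low deductible gives 70 − 8 = 62. Deviates. ✗

No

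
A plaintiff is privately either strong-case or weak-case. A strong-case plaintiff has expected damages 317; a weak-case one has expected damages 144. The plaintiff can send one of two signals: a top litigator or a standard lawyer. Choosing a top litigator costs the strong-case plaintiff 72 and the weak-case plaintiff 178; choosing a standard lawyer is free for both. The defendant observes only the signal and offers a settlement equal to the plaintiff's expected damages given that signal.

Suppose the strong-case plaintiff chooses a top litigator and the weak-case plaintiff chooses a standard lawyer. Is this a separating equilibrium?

Yes

Under separation the defendant infers type exactly: top litigator → strong-case (pays 317), standard lawyer → weak-case (pays 144).
Strong-case: top litigator gives 317 − 72 = 245; standard lawyer gives 144 − 0 = 144. No deviation. ✓
Weak-case: standard lawyer gives 144 − 0 = 144; top litigator gives 317 − 178 = 139. No deviation. ✓
Neither type gains from mimicking the other.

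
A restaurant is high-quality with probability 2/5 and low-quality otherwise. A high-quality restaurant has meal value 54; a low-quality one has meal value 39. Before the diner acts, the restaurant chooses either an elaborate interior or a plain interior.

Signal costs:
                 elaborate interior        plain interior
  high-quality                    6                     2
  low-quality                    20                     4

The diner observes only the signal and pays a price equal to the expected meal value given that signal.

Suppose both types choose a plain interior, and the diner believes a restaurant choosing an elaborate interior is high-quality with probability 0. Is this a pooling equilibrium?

On the equilibrium path (plain interior) the diner holds the prior 2/5 and pays 2/5·54 + 3/5·39 = 45. Off-path (elaborate interior) belief 0 gives 0·54 + 1·39 = 39.
High-quality: plain interior gives 45 − 2 = 43; elaborate interior gives 39 − 6 = 33. Stays. ✓
Low-quality: plain interior gives 45 − 4 = 41; elaborate interior gives 39 − 20 = 19. Stays. ✓
Beliefs are Bayes-consistent on-path and both types best-respond.

Yes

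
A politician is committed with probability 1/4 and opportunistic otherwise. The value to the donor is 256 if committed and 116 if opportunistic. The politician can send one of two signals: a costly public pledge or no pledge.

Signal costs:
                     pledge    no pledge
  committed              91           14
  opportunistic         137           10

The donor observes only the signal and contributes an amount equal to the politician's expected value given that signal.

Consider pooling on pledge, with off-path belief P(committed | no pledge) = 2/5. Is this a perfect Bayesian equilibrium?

No

On the equilibrium path (pledge) the donor holds the prior 1/4 and pays 1/4·256 + 3/4·116 = 151. Off-path (no pledge) belief 2/5 gives 2/5·256 + 3/5·116 = 172.
Committed: pledge gives 151 − 91 = 60; no pledge gives 172 − 14 = 158. Deviates. ✗
Opportunistic: pledge gives 151 − 137 = 14; no pledge gives 172 − 10 = 162. Deviates. ✗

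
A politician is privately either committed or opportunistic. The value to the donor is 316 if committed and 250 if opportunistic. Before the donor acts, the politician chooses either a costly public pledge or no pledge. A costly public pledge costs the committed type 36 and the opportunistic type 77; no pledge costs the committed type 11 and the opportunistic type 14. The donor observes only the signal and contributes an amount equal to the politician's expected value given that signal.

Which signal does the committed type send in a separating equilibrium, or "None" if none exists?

None

Try committed → pledge, opportunistic → no pledge:
  Under separation the donor infers type exactly: pledge → committed (pays 316), no pledge → opportunistic (pays 250).
  Committed: pledge gives 316 − 36 = 280; no pledge gives 250 − 11 = 239. No deviation. ✓
  Opportunistic: no pledge gives 250 − 14 = 236; pledge gives 316 − 77 = 239. Would deviate. ✗
Try committed → no pledge, opportunistic → pledge:
  Under separation the donor infers type exactly: no pledge → committed (pays 316), pledge → opportunistic (pays 250).
  Committed: no pledge gives 316 − 11 = 305; pledge gives 250 − 36 = 214. No deviation. ✓
  Opportunistic: pledge gives 250 − 77 = 173; no pledge gives 316 − 14 = 302. Would deviate. ✗
Neither assignment is incentive-compatible.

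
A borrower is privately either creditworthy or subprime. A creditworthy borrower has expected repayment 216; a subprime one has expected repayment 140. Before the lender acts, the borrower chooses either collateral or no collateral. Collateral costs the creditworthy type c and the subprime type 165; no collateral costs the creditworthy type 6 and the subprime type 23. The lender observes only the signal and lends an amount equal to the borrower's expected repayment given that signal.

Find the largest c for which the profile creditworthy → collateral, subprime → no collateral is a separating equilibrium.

82

Under separation: collateral → creditworthy (pays 216); no collateral → subprime (pays 140).
Subprime: 140 − 23 = 117 ≥ 216 − 165 = 51. Holds regardless of c. ✓
Creditworthy: 216 − c ≥ 140 − 6, so c ≤ 216 − 134 = 82.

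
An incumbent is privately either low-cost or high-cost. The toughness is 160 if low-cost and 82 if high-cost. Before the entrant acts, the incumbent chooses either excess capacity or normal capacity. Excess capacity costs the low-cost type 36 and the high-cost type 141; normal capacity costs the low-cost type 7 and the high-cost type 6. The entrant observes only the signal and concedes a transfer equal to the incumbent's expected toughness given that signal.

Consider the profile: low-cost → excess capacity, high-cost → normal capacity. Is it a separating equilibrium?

If types separate, excess capacity earns payment 160 and normal capacity earns 82.
Low-cost: excess capacity gives 160 − 36 = 124; normal capacity gives 82 − 7 = 75. No deviation. ✓
High-cost: normal capacity gives 82 − 6 = 76; excess capacity gives 160 − 141 = 19. No deviation. ✓
Both incentive constraints hold.

Yes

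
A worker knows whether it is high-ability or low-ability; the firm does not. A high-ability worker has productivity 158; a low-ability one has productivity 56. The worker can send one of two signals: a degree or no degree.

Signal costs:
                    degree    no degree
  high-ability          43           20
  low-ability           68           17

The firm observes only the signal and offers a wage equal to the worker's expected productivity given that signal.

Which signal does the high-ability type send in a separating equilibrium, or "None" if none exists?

Try high-ability → degree, low-ability → no degree:
  If types separate, degree earns payment 158 and no degree earns 56.
  High-ability: degree gives 158 − 43 = 115; no degree gives 56 − 20 = 36. No deviation. ✓
  Low-ability: no degree gives 56 − 17 = 39; degree gives 158 − 68 = 90. Would deviate. ✗
Try high-ability → no degree, low-ability → degree:
  If types separate, no degree earns payment 158 and degree earns 56.
  High-ability: no degree gives 158 − 20 = 138; degree gives 56 − 43 = 13. No deviation. ✓
  Low-ability: degree gives 56 − 68 = -12; no degree gives 158 − 17 = 141. Would deviate. ✗
Neither assignment is incentive-compatible.

None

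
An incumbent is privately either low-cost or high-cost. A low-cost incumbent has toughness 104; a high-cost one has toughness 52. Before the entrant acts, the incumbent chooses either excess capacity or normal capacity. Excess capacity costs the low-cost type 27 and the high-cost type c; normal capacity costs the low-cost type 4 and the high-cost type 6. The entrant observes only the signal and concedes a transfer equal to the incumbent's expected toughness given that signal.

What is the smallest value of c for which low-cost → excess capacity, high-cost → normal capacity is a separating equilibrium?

Under separation: excess capacity → low-cost (pays 104); normal capacity → high-cost (pays 52).
Low-cost: 104 − 27 = 77 ≥ 52 − 4 = 48. Holds regardless of c. ✓
High-cost: 52 − 6 ≥ 104 − c, so c ≥ 104 − 46 = 58.

58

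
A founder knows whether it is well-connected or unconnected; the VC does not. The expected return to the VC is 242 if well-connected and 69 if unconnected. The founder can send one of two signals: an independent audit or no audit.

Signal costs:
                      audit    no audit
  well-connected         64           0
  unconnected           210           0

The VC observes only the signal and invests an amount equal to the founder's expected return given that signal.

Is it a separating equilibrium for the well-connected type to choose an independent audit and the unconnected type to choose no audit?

If types separate, audit earns payment 242 and no audit earns 69.
Well-connected: audit gives 242 − 64 = 178; no audit gives 69 − 0 = 69. No deviation. ✓
Unconnected: no audit gives 69 − 0 = 69; audit gives 242 − 210 = 32. No deviation. ✓
Neither type gains from mimicking the other.

Yes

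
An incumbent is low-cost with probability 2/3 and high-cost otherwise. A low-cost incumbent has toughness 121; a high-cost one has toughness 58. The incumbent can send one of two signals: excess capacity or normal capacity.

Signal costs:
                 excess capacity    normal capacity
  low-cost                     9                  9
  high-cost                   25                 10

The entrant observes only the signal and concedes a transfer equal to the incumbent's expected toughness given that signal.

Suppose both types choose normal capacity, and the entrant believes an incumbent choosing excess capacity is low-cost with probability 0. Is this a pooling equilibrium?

At the pooled signal (normal capacity) the entrant holds the prior 2/3 and pays 2/3·121 + 1/3·58 = 100. Off-path (excess capacity) belief 0 gives 0·121 + 1·58 = 58.
Low-cost: normal capacity gives 100 − 9 = 91; excess capacity gives 58 − 9 = 49. Stays. ✓
High-cost: normal capacity gives 100 − 10 = 90; excess capacity gives 58 − 25 = 33. Stays. ✓

Yes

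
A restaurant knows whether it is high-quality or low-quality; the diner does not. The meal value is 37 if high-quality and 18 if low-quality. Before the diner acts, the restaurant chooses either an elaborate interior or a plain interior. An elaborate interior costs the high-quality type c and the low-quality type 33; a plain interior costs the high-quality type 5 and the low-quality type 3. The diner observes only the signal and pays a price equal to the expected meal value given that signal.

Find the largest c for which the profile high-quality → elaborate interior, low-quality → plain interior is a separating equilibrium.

24

Under separation: elaborate interior → high-quality (pays 37); plain interior → low-quality (pays 18).
Low-quality: 18 − 3 = 15 ≥ 37 − 33 = 4. Holds regardless of c. ✓
High-quality: 37 − c ≥ 18 − 5, so c ≤ 37 − 13 = 24.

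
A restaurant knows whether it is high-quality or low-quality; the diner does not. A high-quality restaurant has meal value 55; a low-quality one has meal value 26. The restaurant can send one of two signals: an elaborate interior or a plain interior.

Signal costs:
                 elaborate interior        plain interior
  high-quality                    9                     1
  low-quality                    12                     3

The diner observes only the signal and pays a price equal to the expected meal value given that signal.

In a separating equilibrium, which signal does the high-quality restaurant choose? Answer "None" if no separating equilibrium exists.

Try high-quality → elaborate interior, low-quality → plain interior:
  If types separate, elaborate interior earns payment 55 and plain interior earns 26.
  High-quality: elaborate interior gives 55 − 9 = 46; plain interior gives 26 − 1 = 25. No deviation. ✓
  Low-quality: plain interior gives 26 − 3 = 23; elaborate interior gives 55 − 12 = 43. Would deviate. ✗
Try high-quality → plain interior, low-quality → elaborate interior:
  If types separate, plain interior earns payment 55 and elaborate interior earns 26.
  High-quality: plain interior gives 55 − 1 = 54; elaborate interior gives 26 − 9 = 17. No deviation. ✓
  Low-quality: elaborate interior gives 26 − 12 = 14; plain interior gives 55 − 3 = 52. Would deviate. ✗
Neither assignment is incentive-compatible.

None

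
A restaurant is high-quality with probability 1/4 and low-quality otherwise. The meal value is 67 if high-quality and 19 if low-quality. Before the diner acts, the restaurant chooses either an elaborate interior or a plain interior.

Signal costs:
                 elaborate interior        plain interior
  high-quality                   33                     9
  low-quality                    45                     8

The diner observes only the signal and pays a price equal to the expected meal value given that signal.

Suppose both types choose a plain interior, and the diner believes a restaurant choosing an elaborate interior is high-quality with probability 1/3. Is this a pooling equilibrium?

Yes

At the pooled signal (plain interior) the diner holds the prior 1/4 and pays 1/4·67 + 3/4·19 = 31. Off-path (elaborate interior) belief 1/3 gives 1/3·67 + 2/3·19 = 35.
High-quality: plain interior gives 31 − 9 = 22; elaborate interior gives 35 − 33 = 2. Stays. ✓
Low-quality: plain interior gives 31 − 8 = 23; elaborate interior gives 35 − 45 = -10. Stays. ✓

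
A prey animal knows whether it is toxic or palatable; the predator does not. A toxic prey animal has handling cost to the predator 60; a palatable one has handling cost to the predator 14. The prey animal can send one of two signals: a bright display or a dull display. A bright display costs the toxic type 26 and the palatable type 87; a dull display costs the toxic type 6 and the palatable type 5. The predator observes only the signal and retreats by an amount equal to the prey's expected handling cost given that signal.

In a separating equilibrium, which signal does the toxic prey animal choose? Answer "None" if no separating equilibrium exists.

bright display

Try toxic → bright display, palatable → dull display:
  If types separate, bright display earns payment 60 and dull display earns 14.
  Toxic: bright display gives 60 − 26 = 34; dull display gives 14 − 6 = 8. No deviation. ✓
  Palatable: dull display gives 14 − 5 = 9; bright display gives 60 − 87 = -27. No deviation. ✓
Both hold — the toxic type sends bright display.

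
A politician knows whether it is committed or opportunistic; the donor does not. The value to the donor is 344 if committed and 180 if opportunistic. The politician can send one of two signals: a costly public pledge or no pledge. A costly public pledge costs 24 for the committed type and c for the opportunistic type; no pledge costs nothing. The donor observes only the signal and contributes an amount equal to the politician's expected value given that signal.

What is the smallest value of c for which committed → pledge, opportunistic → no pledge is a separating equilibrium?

164

Under separation: pledge → committed (pays 344); no pledge → opportunistic (pays 180).
Committed: 344 − 24 = 320 ≥ 180 − 0 = 180. Holds regardless of c. ✓
Opportunistic: 180 − 0 ≥ 344 − c, so c ≥ 344 − 180 = 164.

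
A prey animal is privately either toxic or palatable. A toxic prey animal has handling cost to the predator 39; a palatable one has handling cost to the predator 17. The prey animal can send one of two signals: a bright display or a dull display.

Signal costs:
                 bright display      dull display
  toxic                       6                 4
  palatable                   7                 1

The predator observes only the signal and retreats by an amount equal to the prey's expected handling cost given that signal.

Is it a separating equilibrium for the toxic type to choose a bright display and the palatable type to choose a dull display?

No

Under separation the predator infers type exactly: bright display → toxic (pays 39), dull display → palatable (pays 17).
Toxic: bright display gives 39 − 6 = 33; dull display gives 17 − 4 = 13. No deviation. ✓
Palatable: dull display gives 17 − 1 = 16; bright display gives 39 − 7 = 32. Would deviate. ✗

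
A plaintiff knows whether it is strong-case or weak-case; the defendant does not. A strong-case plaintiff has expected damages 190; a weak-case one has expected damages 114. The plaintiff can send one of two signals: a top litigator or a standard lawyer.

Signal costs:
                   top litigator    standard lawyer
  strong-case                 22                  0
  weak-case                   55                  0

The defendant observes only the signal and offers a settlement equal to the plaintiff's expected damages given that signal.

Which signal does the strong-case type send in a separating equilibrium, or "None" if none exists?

None

Try strong-case → top litigator, weak-case → standard lawyer:
  If types separate, top litigator earns payment 190 and standard lawyer earns 114.
  Strong-case: top litigator gives 190 − 22 = 168; standard lawyer gives 114 − 0 = 114. No deviation. ✓
  Weak-case: standard lawyer gives 114 − 0 = 114; top litigator gives 190 − 55 = 135. Would deviate. ✗
Try strong-case → standard lawyer, weak-case → top litigator:
  If types separate, standard lawyer earns payment 190 and top litigator earns 114.
  Strong-case: standard lawyer gives 190 − 0 = 190; top litigator gives 114 − 22 = 92. No deviation. ✓
  Weak-case: top litigator gives 114 − 55 = 59; standard lawyer gives 190 − 0 = 190. Would deviate. ✗
Neither assignment is incentive-compatible.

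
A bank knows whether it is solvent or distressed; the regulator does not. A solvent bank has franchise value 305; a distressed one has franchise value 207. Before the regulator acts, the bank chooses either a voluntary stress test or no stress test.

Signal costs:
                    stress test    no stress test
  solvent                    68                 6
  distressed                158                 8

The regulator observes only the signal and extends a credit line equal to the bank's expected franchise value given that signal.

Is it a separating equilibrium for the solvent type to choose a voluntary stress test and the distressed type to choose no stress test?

If types separate, stress test earns payment 305 and no stress test earns 207.
Solvent: stress test gives 305 − 68 = 237; no stress test gives 207 − 6 = 201. No deviation. ✓
Distressed: no stress test gives 207 − 8 = 199; stress test gives 305 − 158 = 147. No deviation. ✓
Neither type gains from mimicking the other.

Yes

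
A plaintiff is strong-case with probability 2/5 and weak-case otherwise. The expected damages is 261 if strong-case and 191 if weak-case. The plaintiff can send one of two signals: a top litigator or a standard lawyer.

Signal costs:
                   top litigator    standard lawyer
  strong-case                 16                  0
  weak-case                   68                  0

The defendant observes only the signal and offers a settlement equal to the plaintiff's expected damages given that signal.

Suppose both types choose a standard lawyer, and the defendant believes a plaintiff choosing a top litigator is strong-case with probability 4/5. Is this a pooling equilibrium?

No

On the equilibrium path (standard lawyer) the defendant holds the prior 2/5 and pays 2/5·261 + 3/5·191 = 219. Off-path (top litigator) belief 4/5 gives 4/5·261 + 1/5·191 = 247.
Strong-case: standard lawyer gives 219 − 0 = 219; top litigator gives 247 − 16 = 231. Deviates. ✗
Weak-case: standard lawyer gives 219 − 0 = 219; top litigator gives 247 − 68 = 179. Stays. ✓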